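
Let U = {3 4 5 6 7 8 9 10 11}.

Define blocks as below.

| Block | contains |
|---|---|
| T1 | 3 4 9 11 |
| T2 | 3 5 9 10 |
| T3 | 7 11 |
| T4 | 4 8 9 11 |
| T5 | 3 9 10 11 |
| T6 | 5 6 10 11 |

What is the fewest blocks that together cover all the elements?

Take {T2, T3, T4, T6}. Their union is {3, 4, 5, 6, 7, 8, 9, 10, 11}, which is all 9 elements.
No 3 of the 6 blocks cover everything (all 20 combinations miss at least one element), so 4 is optimal.

4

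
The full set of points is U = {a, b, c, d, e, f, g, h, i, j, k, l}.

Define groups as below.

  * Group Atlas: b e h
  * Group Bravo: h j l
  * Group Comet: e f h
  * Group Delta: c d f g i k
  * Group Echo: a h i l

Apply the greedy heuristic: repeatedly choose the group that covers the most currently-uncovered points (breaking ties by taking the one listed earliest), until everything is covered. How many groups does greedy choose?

Greedy: pick Delta (covers 6 new) → pick Atlas (covers 3 new) → pick Bravo (covers 2 new) → pick Echo (covers 1 new). Total picks: 4.

4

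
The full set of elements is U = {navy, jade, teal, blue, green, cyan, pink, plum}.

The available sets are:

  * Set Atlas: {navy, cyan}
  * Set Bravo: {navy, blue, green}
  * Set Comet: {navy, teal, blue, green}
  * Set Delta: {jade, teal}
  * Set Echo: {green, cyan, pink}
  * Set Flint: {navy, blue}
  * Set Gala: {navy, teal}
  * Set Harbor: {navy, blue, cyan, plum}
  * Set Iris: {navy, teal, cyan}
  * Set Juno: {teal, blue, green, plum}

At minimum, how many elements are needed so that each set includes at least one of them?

3

The 3 elements {navy, teal, green} hit every set.
The sets Delta, Echo, Flint are pairwise disjoint, so any hitting set needs a separate element for each — at least 3. Hence 3 is optimal.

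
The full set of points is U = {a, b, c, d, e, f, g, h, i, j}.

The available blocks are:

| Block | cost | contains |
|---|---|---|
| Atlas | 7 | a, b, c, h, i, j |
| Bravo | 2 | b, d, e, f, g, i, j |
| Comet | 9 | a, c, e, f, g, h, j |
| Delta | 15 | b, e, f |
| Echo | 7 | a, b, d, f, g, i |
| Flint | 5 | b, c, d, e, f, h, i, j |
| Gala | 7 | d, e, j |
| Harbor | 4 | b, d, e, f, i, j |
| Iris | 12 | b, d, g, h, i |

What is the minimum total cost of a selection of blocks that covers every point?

Atlas, Bravo together cover every point (Atlas ∪ Bravo = {a, b, c, d, e, f, g, h, i, j}); total cost 7 + 2 = 9.
No covering selection has total cost below 9.

9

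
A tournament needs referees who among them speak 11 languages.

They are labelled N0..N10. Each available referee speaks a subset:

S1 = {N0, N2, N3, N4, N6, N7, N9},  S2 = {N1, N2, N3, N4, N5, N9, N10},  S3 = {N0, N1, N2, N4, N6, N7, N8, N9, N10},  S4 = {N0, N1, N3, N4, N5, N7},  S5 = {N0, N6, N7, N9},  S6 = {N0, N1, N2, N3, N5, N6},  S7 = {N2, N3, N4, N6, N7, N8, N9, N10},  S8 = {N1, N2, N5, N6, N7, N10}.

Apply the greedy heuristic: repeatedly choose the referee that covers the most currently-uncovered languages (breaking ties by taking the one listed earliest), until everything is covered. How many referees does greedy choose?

2

Greedy: pick S3 (covers 9 new) → pick S2 (covers 2 new). Total picks: 2.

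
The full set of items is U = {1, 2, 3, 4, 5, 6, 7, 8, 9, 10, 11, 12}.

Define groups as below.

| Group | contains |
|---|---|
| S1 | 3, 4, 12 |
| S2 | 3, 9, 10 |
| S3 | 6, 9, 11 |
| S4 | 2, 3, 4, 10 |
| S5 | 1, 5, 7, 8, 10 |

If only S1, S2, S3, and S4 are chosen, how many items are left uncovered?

Union of S1, S2, S3, S4 = {2, 3, 4, 6, 9, 10, 11, 12}.
Not covered: 1, 5, 7, 8 — 4 items.

4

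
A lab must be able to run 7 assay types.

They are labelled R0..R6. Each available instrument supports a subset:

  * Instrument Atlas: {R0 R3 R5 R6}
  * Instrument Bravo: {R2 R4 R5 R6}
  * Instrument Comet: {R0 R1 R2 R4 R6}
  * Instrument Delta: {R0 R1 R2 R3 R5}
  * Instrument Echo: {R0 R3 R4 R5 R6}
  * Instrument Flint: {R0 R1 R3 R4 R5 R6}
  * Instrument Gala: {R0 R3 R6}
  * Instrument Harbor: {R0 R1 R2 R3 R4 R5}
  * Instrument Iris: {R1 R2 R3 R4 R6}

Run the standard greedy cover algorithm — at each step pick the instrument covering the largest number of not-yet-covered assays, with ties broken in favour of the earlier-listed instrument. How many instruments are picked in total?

2

Greedy: pick Flint (covers 6 new) → pick Bravo (covers 1 new). Total picks: 2.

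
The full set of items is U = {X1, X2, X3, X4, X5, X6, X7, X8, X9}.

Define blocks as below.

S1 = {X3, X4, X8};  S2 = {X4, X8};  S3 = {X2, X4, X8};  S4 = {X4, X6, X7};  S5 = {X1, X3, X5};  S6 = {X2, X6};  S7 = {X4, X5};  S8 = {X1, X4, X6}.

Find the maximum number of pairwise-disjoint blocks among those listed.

3

S2, S5, S6 are pairwise disjoint (S2={X4,X8}; S5={X1,X3,X5}; S6={X2,X6}).
Every remaining block overlaps one of these, and no 4 of the listed blocks are pairwise disjoint, so 3 is the maximum.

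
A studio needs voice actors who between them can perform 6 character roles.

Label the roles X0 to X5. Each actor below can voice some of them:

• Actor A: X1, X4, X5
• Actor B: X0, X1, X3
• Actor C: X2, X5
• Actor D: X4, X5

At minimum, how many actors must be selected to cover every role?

Take {A, B, C}. Their union is {X0, X1, X2, X3, X4, X5}, which is all 6 roles.
Only B contains X0, so B is forced; the remaining 3 roles need at least 2 more actors (each remaining actor adds at most 2) — so at least 3 actors are needed, and 3 is optimal.

3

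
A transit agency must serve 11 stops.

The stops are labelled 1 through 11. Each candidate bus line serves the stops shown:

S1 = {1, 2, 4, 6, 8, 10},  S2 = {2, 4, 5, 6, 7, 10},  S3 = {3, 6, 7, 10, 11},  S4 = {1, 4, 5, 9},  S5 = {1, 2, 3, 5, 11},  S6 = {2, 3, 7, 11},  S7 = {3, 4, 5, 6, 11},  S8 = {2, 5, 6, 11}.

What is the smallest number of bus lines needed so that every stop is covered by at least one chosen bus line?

Take {S1, S3, S4}. Their union is {1, 2, 3, 4, 5, 6, 7, 8, 9, 10, 11}, which is all 11 stops.
Only S1 contains 8, so S1 is forced; the remaining 5 stops need at least 2 more bus lines (each remaining bus line adds at most 3) — so at least 3 bus lines are needed, and 3 is optimal.

3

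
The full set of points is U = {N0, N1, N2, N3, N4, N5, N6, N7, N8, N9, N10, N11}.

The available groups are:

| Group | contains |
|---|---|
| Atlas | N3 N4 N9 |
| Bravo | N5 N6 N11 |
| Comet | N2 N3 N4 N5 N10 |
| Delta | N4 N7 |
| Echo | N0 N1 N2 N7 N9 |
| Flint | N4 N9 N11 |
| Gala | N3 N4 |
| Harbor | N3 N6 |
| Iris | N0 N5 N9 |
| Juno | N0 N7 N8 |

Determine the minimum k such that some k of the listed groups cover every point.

Bravo, Comet, Echo, and Juno cover everything between them: the union {N0, N1, N2, N3, N4, N5, N6, N7, N8, N9, N10, N11} is all of U.
No 3 of the 10 groups cover everything (all 120 combinations miss at least one point), so 4 is optimal.

4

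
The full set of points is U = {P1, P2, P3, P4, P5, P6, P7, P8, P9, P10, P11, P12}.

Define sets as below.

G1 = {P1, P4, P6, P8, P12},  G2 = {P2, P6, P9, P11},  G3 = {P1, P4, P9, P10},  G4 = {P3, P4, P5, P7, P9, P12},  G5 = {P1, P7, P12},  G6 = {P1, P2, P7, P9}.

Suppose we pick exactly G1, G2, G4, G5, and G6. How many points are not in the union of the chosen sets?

Union of G1, G2, G4, G5, G6 = {P1, P2, P3, P4, P5, P6, P7, P8, P9, P11, P12}.
Not covered: P10 — 1 point.

1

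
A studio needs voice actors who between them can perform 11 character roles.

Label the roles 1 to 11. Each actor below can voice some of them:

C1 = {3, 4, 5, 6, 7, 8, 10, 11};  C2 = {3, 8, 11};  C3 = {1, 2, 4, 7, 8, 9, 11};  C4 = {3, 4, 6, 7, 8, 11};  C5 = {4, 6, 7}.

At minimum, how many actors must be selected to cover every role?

2

Take {C1, C3}. Their union is {1, 2, 3, 4, 5, 6, 7, 8, 9, 10, 11}, which is all 11 roles.
No single actor has all 11 roles (the largest, C1, has 8), so 2 is optimal.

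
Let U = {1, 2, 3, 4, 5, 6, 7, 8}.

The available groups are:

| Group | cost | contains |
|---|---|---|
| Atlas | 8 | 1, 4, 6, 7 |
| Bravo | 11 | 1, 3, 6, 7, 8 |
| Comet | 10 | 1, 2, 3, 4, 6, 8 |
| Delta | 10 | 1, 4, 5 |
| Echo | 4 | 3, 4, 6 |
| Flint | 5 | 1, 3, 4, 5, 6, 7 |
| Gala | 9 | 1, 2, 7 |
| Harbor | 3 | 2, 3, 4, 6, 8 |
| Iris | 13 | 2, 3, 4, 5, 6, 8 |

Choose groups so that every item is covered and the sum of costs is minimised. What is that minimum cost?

8

Flint, Harbor together cover every item (Flint ∪ Harbor = {1, 2, 3, 4, 5, 6, 7, 8}); total cost 5 + 3 = 8.
No covering selection has total cost below 8.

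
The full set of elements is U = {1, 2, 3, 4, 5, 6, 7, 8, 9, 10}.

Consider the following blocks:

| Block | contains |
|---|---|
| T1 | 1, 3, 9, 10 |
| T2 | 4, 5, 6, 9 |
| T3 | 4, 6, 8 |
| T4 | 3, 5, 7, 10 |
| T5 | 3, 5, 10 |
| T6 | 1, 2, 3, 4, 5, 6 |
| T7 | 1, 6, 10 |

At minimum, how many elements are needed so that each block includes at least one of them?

Take H = {4, 10}. Each listed block contains at least one of these, so H is a hitting set of size 2.
The blocks T3, T4 are pairwise disjoint, so any hitting set needs a separate element for each — at least 2. Hence 2 is optimal.

2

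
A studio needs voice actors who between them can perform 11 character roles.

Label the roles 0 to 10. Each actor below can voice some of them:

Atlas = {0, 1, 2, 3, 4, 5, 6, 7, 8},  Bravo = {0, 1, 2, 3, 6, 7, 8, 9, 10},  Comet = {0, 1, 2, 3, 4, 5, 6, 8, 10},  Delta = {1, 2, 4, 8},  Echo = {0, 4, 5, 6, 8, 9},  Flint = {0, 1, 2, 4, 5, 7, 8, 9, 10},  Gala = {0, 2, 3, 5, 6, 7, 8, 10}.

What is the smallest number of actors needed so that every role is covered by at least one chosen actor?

2

Take {Bravo, Comet}. Their union is {0, 1, 2, 3, 4, 5, 6, 7, 8, 9, 10}, which is all 11 roles.
No single actor has all 11 roles (the largest, Atlas, has 9), so 2 is optimal.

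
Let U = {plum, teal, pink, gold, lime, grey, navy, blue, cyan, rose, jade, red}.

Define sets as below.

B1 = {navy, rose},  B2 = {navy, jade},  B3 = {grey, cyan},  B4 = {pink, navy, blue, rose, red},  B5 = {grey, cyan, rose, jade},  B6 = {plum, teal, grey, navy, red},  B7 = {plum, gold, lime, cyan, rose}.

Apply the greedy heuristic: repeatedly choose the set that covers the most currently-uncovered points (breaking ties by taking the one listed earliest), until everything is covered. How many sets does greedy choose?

4

Greedy: pick B4 (covers 5 new) → pick B7 (covers 4 new) → pick B5 (covers 2 new) → pick B6 (covers 1 new). Total picks: 4.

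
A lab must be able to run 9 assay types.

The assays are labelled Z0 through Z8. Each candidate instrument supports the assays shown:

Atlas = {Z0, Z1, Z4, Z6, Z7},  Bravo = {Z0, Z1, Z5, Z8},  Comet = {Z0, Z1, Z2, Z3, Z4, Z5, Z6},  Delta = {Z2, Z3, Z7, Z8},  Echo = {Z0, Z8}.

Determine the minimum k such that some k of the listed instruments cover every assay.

2

Comet and Delta together: Comet ∪ Delta = {Z0, Z1, Z2, Z3, Z4, Z5, Z6, Z7, Z8} — every assay is covered.
No single instrument has all 9 assays (the largest, Comet, has 7), so 2 is optimal.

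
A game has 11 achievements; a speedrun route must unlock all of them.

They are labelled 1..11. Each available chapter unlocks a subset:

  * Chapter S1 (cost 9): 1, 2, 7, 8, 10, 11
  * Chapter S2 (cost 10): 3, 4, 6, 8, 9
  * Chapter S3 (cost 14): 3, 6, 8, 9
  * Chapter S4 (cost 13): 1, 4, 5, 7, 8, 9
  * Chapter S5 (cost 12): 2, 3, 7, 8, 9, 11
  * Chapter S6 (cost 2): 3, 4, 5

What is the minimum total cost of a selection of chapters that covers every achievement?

21

S1, S2, S6 together cover every achievement (S1 ∪ S2 ∪ S6 = {1, 2, 3, 4, 5, 6, 7, 8, 9, 10, 11}); total cost 9 + 10 + 2 = 21.
No covering selection has total cost below 21.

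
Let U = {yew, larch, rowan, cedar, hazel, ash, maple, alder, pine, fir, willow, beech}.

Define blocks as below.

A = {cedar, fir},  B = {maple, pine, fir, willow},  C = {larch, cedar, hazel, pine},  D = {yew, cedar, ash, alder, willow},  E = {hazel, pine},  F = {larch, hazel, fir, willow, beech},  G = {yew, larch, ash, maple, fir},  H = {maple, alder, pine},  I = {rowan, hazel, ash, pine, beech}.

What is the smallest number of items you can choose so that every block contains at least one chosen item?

3

The 3 items {larch, cedar, pine} hit every block.
No choice of 2 items meets every block, so 3 is the minimum.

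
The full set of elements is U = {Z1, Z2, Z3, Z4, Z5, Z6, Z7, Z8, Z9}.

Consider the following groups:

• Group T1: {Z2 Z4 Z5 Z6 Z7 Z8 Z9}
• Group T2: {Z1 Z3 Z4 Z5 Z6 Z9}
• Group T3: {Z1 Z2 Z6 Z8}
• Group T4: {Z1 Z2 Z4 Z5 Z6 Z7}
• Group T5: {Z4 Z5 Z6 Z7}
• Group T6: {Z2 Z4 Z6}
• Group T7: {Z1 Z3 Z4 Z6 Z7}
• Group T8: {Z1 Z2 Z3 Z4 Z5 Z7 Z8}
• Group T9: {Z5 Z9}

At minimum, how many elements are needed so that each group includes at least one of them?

Take H = {Z5, Z6}. Each listed group contains at least one of these, so H is a hitting set of size 2.
The groups T7, T9 are pairwise disjoint, so any hitting set needs a separate element for each — at least 2. Hence 2 is optimal.

2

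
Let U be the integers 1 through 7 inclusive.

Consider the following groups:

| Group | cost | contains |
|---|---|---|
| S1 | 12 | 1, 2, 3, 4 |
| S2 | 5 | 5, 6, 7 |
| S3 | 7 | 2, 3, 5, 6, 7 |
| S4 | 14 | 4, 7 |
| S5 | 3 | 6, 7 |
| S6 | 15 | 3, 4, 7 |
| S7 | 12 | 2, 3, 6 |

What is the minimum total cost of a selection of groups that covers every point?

S1, S2 together cover every point (S1 ∪ S2 = {1, 2, 3, 4, 5, 6, 7}); total cost 12 + 5 = 17.
The greedy pick S3, S1 costs 19; no covering selection beats 17.

17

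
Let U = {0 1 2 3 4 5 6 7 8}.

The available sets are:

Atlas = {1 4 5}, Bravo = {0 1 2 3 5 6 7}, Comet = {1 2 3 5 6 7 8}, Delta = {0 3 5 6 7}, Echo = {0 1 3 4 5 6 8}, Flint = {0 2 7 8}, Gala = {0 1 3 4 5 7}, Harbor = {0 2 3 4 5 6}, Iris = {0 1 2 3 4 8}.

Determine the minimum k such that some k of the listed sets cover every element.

2

Comet and Iris together: Comet ∪ Iris = {0, 1, 2, 3, 4, 5, 6, 7, 8} — every element is covered.
No single set has all 9 elements (the largest, Bravo, has 7), so 2 is optimal.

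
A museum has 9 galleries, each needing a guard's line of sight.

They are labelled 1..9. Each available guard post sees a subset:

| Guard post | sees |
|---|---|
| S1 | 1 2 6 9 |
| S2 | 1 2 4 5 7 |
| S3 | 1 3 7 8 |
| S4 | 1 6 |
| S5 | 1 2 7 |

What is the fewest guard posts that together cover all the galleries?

Take {S1, S2, S3}. Their union is {1, 2, 3, 4, 5, 6, 7, 8, 9}, which is all 9 galleries.
Only S3 contains 3, so S3 is forced; the remaining 5 galleries need at least 2 more guard posts (each remaining guard post adds at most 3) — so at least 3 guard posts are needed, and 3 is optimal.

3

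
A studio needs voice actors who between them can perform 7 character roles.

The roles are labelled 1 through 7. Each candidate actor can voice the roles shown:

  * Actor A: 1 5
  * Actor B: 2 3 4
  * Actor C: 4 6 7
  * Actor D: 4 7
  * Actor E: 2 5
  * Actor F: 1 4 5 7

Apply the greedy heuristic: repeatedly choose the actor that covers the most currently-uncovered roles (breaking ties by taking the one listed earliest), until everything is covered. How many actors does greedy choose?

3

Greedy: pick F (covers 4 new) → pick B (covers 2 new) → pick C (covers 1 new). Total picks: 3.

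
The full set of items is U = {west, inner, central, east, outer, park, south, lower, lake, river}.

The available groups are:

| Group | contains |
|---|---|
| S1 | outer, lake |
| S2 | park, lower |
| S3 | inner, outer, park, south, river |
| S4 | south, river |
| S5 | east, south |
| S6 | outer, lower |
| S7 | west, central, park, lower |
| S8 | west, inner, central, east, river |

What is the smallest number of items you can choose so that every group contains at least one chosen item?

4

Take H = {inner, south, lower, lake}. Each listed group contains at least one of these, so H is a hitting set of size 4.
No choice of 3 items meets every group, so 4 is the minimum.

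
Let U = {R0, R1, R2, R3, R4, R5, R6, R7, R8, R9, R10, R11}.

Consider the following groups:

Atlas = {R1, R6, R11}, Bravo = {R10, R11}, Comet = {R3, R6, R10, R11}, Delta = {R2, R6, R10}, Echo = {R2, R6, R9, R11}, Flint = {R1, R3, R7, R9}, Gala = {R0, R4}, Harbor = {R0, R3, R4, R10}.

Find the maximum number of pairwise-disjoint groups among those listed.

3

Bravo, Flint, Gala are pairwise disjoint (Bravo={R10,R11}; Flint={R1,R3,R7,R9}; Gala={R0,R4}).
Every remaining group overlaps one of these, and no 4 of the listed groups are pairwise disjoint, so 3 is the maximum.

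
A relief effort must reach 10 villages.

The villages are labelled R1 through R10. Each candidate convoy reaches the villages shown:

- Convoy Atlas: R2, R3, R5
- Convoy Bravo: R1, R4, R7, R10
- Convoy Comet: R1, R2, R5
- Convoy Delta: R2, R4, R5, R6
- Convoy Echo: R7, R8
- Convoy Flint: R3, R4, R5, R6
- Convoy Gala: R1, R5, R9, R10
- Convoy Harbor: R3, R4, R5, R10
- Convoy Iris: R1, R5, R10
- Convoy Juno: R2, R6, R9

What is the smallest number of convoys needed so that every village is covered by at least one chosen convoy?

4

Echo and Flint and Gala and Juno together: Echo ∪ Flint ∪ Gala ∪ Juno = {R1, R2, R3, R4, R5, R6, R7, R8, R9, R10} — every village is covered.
No 3 of the 10 convoys cover everything (all 120 combinations miss at least one village), so 4 is optimal.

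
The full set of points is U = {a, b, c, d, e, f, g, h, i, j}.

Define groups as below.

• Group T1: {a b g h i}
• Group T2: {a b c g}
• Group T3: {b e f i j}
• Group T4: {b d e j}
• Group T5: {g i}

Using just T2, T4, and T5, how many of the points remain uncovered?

Union of T2, T4, T5 = {a, b, c, d, e, g, i, j}.
Not covered: f, h — 2 points.

2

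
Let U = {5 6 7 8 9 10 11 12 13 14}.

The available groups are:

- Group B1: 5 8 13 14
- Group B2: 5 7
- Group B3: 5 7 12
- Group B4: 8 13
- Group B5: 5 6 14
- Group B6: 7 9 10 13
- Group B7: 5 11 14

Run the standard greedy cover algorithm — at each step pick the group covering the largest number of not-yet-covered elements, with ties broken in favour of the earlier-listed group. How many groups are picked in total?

5

Greedy: pick B1 (covers 4 new) → pick B6 (covers 3 new) → pick B3 (covers 1 new) → pick B5 (covers 1 new) → pick B7 (covers 1 new). Total picks: 5.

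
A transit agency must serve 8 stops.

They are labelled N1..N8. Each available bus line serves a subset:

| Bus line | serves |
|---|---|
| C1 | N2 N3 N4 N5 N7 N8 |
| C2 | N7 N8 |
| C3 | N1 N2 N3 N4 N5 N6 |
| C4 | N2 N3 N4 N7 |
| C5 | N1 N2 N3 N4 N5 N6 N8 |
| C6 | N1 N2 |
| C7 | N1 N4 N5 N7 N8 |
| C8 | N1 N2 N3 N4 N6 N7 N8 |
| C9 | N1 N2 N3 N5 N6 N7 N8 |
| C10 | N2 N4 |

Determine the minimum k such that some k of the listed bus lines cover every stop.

2

C4 and C5 together: C4 ∪ C5 = {N1, N2, N3, N4, N5, N6, N7, N8} — every stop is covered.
No single bus line has all 8 stops (the largest, C5, has 7), so 2 is optimal.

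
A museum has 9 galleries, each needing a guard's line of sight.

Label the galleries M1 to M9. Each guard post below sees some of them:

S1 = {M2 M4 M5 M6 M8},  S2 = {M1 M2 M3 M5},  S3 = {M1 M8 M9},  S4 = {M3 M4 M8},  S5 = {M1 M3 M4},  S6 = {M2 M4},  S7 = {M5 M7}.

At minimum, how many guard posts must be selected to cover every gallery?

4

S1 and S3 and S5 and S7 together: S1 ∪ S3 ∪ S5 ∪ S7 = {M1, M2, M3, M4, M5, M6, M7, M8, M9} — every gallery is covered.
No 3 of the 7 guard posts cover everything (all 35 combinations miss at least one gallery), so 4 is optimal.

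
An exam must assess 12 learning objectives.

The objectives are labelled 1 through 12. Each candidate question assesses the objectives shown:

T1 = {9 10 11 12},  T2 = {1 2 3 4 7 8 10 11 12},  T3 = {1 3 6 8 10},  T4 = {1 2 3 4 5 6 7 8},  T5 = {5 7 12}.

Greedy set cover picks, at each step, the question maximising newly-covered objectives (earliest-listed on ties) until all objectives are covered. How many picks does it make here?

Greedy: pick T2 (covers 9 new) → pick T4 (covers 2 new) → pick T1 (covers 1 new). Total picks: 3.
(The true minimum cover uses only 2 questions, so greedy is not optimal here.)

3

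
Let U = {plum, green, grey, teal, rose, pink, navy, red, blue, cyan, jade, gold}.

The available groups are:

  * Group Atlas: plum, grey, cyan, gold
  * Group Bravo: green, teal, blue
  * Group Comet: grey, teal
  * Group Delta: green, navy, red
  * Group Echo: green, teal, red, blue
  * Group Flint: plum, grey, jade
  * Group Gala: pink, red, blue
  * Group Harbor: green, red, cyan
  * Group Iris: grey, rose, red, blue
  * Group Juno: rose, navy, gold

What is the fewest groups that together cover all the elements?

Comet, Flint, Gala, Harbor, and Juno cover everything between them: the union {plum, green, grey, teal, rose, pink, navy, red, blue, cyan, jade, gold} is all of U.
No 4 of the 10 groups cover everything (all 210 combinations miss at least one element), so 5 is optimal.

5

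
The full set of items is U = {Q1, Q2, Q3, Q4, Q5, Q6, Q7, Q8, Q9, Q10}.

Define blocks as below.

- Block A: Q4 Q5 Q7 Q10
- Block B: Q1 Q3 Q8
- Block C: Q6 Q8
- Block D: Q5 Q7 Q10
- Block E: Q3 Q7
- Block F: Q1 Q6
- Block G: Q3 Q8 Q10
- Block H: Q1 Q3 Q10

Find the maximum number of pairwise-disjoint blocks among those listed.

B, D are pairwise disjoint (B={Q1,Q3,Q8}; D={Q5,Q7,Q10}).
Every remaining block overlaps one of these, and no 3 of the listed blocks are pairwise disjoint, so 2 is the maximum.

2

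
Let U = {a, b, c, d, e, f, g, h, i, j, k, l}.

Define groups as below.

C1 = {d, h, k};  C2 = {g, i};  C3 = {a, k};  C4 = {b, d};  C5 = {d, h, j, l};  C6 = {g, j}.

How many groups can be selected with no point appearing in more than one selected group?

C2, C3, C4 are pairwise disjoint (C2={g,i}; C3={a,k}; C4={b,d}).
Every remaining group overlaps one of these, and no 4 of the listed groups are pairwise disjoint, so 3 is the maximum.

3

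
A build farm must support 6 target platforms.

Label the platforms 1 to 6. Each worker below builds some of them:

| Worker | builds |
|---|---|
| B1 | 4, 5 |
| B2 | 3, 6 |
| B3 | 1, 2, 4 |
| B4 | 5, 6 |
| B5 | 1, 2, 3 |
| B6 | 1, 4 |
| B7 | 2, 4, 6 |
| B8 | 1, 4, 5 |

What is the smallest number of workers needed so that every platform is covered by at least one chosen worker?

Take {B4, B5, B8}. Their union is {1, 2, 3, 4, 5, 6}, which is all 6 platforms.
No 2 of the 8 workers cover everything (all 28 combinations miss at least one platform), so 3 is optimal.

3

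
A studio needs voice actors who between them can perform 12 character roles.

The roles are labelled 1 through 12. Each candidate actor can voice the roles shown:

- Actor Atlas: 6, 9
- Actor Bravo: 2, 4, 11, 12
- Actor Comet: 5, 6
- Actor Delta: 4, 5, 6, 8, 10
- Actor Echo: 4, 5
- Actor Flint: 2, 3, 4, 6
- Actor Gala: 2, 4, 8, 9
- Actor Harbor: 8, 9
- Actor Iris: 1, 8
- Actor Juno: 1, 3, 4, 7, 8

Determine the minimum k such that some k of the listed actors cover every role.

4

Bravo and Delta and Harbor and Juno together: Bravo ∪ Delta ∪ Harbor ∪ Juno = {1, 2, 3, 4, 5, 6, 7, 8, 9, 10, 11, 12} — every role is covered.
Only Juno contains 7, so Juno is forced; the remaining 7 roles need at least 3 more actors (each remaining actor adds at most 3) — so at least 4 actors are needed, and 4 is optimal.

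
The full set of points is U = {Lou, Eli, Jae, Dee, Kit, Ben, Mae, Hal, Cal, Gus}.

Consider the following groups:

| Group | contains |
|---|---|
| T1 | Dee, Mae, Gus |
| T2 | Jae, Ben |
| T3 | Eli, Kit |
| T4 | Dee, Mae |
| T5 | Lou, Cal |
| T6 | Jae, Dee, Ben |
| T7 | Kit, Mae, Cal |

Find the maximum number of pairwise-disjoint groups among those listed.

T2, T3, T4, T5 are pairwise disjoint (T2={Jae,Ben}; T3={Eli,Kit}; T4={Dee,Mae}; T5={Lou,Cal}).
Every remaining group overlaps one of these, and no 5 of the listed groups are pairwise disjoint, so 4 is the maximum.

4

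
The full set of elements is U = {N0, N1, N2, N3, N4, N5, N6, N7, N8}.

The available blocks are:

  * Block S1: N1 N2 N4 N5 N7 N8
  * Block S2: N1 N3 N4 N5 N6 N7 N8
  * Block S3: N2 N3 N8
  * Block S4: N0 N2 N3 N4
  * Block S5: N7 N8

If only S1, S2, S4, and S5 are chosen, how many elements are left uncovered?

0

Union of S1, S2, S4, S5 = {N0, N1, N2, N3, N4, N5, N6, N7, N8} — that's every element, so 0 are uncovered.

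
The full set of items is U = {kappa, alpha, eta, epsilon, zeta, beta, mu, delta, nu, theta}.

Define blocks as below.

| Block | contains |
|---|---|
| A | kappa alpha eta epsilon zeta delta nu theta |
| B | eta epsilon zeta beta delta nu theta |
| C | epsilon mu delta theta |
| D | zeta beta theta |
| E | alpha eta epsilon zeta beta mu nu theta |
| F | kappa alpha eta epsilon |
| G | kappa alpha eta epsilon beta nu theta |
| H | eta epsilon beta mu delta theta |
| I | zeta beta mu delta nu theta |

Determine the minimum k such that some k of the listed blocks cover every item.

Take {A, E}. Their union is {kappa, alpha, eta, epsilon, zeta, beta, mu, delta, nu, theta}, which is all 10 items.
No single block has all 10 items (the largest, A, has 8), so 2 is optimal.

2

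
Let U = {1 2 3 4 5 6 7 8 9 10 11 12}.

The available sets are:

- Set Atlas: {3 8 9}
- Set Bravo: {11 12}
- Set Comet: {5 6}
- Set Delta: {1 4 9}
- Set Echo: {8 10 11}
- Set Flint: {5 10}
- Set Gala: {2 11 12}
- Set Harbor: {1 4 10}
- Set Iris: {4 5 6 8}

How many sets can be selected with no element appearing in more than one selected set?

4

Atlas, Bravo, Comet, Harbor are pairwise disjoint (Atlas={3,8,9}; Bravo={11,12}; Comet={5,6}; Harbor={1,4,10}).
Every remaining set overlaps one of these, and no 5 of the listed sets are pairwise disjoint, so 4 is the maximum.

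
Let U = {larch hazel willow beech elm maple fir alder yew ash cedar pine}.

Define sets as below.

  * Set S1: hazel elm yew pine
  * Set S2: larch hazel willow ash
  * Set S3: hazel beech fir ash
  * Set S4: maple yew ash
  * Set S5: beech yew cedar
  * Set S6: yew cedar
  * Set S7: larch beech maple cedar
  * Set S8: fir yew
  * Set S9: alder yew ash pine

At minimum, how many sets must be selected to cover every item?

S1 and S2 and S7 and S8 and S9 together: S1 ∪ S2 ∪ S7 ∪ S8 ∪ S9 = {larch, hazel, willow, beech, elm, maple, fir, alder, yew, ash, cedar, pine} — every item is covered.
No 4 of the 9 sets cover everything (all 126 combinations miss at least one item), so 5 is optimal.

5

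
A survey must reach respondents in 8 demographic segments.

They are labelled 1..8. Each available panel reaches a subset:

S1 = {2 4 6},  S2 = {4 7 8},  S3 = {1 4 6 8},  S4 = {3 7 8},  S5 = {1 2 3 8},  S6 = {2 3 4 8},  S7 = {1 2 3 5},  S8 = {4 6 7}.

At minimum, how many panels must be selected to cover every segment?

Take {S3, S7, S8}. Their union is {1, 2, 3, 4, 5, 6, 7, 8}, which is all 8 segments.
Only S7 contains 5, so S7 is forced; the remaining 4 segments need at least 2 more panels (each remaining panel adds at most 3) — so at least 3 panels are needed, and 3 is optimal.

3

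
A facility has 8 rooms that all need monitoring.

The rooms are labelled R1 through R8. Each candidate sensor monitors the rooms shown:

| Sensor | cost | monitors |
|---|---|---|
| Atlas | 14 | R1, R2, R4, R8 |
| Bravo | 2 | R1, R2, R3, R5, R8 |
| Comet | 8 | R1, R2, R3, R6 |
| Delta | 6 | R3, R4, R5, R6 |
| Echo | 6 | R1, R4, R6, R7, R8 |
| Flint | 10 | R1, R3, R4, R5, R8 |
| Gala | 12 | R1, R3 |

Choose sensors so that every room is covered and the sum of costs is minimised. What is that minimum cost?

Bravo, Echo together cover every room (Bravo ∪ Echo = {R1, R2, R3, R4, R5, R6, R7, R8}); total cost 2 + 6 = 8.
No covering selection has total cost below 8.

8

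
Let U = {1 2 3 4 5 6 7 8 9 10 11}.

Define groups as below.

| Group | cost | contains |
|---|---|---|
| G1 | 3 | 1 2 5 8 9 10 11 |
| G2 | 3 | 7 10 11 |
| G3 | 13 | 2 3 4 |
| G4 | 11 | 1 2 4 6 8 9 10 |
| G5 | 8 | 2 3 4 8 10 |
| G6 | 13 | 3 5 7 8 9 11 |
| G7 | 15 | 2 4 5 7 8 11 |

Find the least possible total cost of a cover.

24

G4, G6 together cover every point (G4 ∪ G6 = {1, 2, 3, 4, 5, 6, 7, 8, 9, 10, 11}); total cost 11 + 13 = 24.
The greedy pick G1, G2, G5, G4 costs 25; no covering selection beats 24.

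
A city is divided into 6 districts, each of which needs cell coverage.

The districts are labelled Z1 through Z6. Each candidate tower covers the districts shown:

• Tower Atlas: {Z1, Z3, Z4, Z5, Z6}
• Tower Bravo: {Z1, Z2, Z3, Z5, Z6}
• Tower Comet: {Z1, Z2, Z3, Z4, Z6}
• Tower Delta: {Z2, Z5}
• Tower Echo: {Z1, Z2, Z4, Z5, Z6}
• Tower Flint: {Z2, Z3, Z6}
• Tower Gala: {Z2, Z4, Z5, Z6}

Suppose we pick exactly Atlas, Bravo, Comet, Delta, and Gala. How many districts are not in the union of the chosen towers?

Union of Atlas, Bravo, Comet, Delta, Gala = {Z1, Z2, Z3, Z4, Z5, Z6} — that's every district, so 0 are uncovered.

0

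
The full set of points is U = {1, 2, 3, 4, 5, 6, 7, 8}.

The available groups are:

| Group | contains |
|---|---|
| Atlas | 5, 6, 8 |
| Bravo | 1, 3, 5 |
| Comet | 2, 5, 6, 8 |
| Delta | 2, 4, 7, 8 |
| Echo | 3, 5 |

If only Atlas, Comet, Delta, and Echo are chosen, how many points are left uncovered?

1

Union of Atlas, Comet, Delta, Echo = {2, 3, 4, 5, 6, 7, 8}.
Not covered: 1 — 1 point.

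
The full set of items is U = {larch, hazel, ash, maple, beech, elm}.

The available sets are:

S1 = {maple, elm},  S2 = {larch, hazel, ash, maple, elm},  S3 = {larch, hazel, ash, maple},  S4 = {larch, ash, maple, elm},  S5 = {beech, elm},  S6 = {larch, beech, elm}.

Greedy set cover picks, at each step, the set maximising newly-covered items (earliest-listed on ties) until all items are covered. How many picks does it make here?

2

Greedy: pick S2 (covers 5 new) → pick S5 (covers 1 new). Total picks: 2.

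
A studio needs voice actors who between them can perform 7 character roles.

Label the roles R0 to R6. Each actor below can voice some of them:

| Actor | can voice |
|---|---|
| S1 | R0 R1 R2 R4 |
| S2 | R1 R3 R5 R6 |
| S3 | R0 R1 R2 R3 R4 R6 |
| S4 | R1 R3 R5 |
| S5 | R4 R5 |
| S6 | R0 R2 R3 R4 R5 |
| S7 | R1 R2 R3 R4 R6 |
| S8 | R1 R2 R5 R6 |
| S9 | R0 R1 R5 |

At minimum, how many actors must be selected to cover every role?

Take {S3, S4}. Their union is {R0, R1, R2, R3, R4, R5, R6}, which is all 7 roles.
No single actor has all 7 roles (the largest, S3, has 6), so 2 is optimal.

2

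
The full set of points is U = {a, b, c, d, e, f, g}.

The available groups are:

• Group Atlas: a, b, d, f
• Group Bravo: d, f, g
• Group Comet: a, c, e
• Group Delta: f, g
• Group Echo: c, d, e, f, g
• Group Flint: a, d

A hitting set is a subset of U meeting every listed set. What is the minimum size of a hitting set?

2

The 2 points {a, f} hit every group.
The groups Bravo, Comet are pairwise disjoint, so any hitting set needs a separate point for each — at least 2. Hence 2 is optimal.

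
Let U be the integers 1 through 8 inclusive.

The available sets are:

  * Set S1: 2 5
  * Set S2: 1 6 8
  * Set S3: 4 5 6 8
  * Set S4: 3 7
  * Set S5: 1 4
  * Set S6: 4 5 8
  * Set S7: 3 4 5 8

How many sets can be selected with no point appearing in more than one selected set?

S1, S2, S4 are pairwise disjoint (S1={2,5}; S2={1,6,8}; S4={3,7}).
Every remaining set overlaps one of these, and no 4 of the listed sets are pairwise disjoint, so 3 is the maximum.

3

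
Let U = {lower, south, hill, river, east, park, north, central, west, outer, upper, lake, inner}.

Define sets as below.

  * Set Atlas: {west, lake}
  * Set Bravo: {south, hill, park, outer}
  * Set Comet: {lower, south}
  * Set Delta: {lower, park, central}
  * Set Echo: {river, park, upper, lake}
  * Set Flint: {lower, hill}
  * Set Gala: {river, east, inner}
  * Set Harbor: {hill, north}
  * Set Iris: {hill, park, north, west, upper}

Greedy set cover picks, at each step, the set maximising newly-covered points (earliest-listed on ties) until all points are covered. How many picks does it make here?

Greedy: pick Iris (covers 5 new) → pick Gala (covers 3 new) → pick Bravo (covers 2 new) → pick Delta (covers 2 new) → pick Atlas (covers 1 new). Total picks: 5.

5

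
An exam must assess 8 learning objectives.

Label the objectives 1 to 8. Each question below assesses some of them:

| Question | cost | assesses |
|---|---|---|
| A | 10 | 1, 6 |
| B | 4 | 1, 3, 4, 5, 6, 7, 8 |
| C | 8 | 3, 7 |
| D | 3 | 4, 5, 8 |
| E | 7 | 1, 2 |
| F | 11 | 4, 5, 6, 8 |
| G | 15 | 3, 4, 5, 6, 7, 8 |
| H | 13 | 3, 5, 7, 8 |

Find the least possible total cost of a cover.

B, E together cover every objective (B ∪ E = {1, 2, 3, 4, 5, 6, 7, 8}); total cost 4 + 7 = 11.
No covering selection has total cost below 11.

11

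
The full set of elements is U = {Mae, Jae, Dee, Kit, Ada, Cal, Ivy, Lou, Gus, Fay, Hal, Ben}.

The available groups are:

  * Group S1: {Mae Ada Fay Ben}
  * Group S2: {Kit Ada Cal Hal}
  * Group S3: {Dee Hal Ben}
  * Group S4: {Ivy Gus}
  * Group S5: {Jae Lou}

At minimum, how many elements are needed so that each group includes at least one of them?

The 4 elements {Jae, Kit, Gus, Ben} hit every group.
No choice of 3 elements meets every group, so 4 is the minimum.

4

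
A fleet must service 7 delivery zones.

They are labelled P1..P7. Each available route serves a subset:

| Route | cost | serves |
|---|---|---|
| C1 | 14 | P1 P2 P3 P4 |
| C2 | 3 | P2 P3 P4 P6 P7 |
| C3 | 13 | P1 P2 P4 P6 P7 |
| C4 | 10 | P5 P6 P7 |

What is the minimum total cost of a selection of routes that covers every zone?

24

C1, C4 together cover every zone (C1 ∪ C4 = {P1, P2, P3, P4, P5, P6, P7}); total cost 14 + 10 = 24.
The greedy pick C2, C4, C3 costs 26; no covering selection beats 24.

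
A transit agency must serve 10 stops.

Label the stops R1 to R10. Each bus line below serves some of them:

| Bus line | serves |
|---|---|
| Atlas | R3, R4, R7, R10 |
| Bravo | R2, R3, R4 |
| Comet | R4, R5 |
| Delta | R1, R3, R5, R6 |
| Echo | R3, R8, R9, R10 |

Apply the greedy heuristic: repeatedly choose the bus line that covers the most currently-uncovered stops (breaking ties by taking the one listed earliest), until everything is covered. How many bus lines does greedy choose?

4

Greedy: pick Atlas (covers 4 new) → pick Delta (covers 3 new) → pick Echo (covers 2 new) → pick Bravo (covers 1 new). Total picks: 4.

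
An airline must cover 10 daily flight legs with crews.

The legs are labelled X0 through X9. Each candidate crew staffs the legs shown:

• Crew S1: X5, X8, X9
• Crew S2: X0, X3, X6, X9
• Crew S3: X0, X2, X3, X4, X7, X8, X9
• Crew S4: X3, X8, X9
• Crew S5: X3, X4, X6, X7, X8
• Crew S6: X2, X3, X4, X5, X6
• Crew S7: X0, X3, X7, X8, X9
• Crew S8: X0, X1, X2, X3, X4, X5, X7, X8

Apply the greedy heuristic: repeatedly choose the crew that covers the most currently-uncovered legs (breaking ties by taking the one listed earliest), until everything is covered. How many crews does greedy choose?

2

Greedy: pick S8 (covers 8 new) → pick S2 (covers 2 new). Total picks: 2.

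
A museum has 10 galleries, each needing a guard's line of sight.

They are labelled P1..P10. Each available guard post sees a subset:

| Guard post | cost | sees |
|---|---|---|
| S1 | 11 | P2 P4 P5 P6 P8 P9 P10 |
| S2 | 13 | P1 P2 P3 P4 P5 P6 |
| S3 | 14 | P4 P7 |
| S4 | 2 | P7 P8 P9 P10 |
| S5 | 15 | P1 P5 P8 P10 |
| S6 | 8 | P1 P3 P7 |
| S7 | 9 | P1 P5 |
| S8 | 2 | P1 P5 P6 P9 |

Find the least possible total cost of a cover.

S2, S4 together cover every gallery (S2 ∪ S4 = {P1, P2, P3, P4, P5, P6, P7, P8, P9, P10}); total cost 13 + 2 = 15.
The greedy pick S4, S8, S2 costs 17; no covering selection beats 15.

15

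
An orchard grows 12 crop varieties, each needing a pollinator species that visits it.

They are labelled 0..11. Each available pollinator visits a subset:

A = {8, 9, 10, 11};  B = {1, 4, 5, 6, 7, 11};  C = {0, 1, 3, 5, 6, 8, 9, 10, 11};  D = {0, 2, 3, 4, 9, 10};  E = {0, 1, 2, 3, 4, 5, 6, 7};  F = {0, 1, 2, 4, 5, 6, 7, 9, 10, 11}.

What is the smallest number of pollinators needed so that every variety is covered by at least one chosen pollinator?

Take {C, F}. Their union is {0, 1, 2, 3, 4, 5, 6, 7, 8, 9, 10, 11}, which is all 12 varieties.
No single pollinator has all 12 varieties (the largest, F, has 10), so 2 is optimal.

2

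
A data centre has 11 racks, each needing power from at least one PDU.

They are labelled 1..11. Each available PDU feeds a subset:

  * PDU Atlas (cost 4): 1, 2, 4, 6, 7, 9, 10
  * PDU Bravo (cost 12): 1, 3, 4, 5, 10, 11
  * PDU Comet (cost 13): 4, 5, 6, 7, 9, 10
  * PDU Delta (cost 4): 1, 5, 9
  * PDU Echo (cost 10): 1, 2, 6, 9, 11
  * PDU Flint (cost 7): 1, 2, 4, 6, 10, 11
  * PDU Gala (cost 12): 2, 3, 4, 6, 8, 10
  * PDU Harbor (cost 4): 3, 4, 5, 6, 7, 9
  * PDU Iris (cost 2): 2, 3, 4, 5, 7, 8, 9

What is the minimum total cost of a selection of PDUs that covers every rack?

9

Flint, Iris together cover every rack (Flint ∪ Iris = {1, 2, 3, 4, 5, 6, 7, 8, 9, 10, 11}); total cost 7 + 2 = 9.
The greedy pick Iris, Atlas, Flint costs 13; no covering selection beats 9.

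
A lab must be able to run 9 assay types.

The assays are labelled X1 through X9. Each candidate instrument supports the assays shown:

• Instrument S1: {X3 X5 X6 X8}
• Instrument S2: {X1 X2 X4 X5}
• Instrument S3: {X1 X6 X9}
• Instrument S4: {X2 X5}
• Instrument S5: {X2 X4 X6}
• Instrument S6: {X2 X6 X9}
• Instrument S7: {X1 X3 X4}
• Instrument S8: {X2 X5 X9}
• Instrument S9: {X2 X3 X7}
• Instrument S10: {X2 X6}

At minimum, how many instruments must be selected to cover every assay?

S1 and S2 and S6 and S9 together: S1 ∪ S2 ∪ S6 ∪ S9 = {X1, X2, X3, X4, X5, X6, X7, X8, X9} — every assay is covered.
No 3 of the 10 instruments cover everything (all 120 combinations miss at least one assay), so 4 is optimal.

4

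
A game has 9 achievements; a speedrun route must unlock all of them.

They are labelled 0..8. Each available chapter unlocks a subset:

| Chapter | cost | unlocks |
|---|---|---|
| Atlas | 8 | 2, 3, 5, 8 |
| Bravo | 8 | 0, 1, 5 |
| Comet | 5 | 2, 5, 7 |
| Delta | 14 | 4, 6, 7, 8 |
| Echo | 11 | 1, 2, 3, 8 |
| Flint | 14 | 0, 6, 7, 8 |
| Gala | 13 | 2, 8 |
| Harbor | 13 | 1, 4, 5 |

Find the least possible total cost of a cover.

30

Atlas, Bravo, Delta together cover every achievement (Atlas ∪ Bravo ∪ Delta = {0, 1, 2, 3, 4, 5, 6, 7, 8}); total cost 8 + 8 + 14 = 30.
The greedy pick Comet, Echo, Delta, Bravo costs 38; no covering selection beats 30.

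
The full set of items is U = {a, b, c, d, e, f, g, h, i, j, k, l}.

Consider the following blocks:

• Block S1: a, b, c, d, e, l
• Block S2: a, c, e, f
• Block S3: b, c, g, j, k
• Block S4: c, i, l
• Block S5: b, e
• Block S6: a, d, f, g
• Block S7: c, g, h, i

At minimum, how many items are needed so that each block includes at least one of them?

Take T = {c, d, e}. Each listed block contains at least one of these, so T is a hitting set of size 3.
The blocks S4, S5, S6 are pairwise disjoint, so any hitting set needs a separate item for each — at least 3. Hence 3 is optimal.

3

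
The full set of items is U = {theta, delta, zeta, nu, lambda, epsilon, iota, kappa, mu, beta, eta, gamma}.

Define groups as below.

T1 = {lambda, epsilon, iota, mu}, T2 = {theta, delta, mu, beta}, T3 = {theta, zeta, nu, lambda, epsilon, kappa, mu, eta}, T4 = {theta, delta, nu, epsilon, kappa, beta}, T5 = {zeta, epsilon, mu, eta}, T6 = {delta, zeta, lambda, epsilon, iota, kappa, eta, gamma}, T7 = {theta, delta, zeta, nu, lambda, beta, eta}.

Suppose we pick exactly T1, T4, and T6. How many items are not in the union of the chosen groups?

0

Union of T1, T4, T6 = {theta, delta, zeta, nu, lambda, epsilon, iota, kappa, mu, beta, eta, gamma} — that's every item, so 0 are uncovered.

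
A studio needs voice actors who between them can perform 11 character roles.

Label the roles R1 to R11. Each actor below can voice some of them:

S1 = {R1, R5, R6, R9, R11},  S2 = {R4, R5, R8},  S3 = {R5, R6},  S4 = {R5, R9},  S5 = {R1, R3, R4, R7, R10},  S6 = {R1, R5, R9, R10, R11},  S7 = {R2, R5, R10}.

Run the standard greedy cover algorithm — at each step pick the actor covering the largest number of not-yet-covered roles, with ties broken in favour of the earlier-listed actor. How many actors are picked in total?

4

Greedy: pick S1 (covers 5 new) → pick S5 (covers 4 new) → pick S2 (covers 1 new) → pick S7 (covers 1 new). Total picks: 4.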